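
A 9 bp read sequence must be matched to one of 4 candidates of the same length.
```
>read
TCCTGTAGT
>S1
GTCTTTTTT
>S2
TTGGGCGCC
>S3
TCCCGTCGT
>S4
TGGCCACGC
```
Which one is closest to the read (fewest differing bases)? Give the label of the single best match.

S3

Hamming distances to read — S1: 5; S2: 7; S3: 2; S4: 7.
Smallest is S3 with 2 mismatches.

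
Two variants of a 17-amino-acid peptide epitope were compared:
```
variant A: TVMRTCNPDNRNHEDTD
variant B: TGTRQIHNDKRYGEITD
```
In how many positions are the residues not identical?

Comparing position by position, 10 positions differ: 2 (V/G), 3 (M/T), 5 (T/Q), 6 (C/I), 7 (N/H), 8 (P/N), 10 (N/K), 12 (N/Y), 13 (H/G), 15 (D/I).

10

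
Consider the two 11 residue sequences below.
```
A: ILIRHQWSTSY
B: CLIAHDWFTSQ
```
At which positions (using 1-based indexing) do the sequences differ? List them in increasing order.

Scanning 1-based: 1: I/C; 4: R/A; 6: Q/D; 8: S/F; 11: Y/Q.

1, 4, 6, 8, 11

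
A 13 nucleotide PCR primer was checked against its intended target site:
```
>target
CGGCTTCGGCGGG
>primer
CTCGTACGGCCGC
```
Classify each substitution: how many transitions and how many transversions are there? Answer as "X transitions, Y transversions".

Mismatches (1-based):
position 2: G→T (purine→pyrimidine, transversion)
position 3: G→C (purine→pyrimidine, transversion)
position 4: C→G (pyrimidine→purine, transversion)
position 6: T→A (pyrimidine→purine, transversion)
position 11: G→C (purine→pyrimidine, transversion)
position 13: G→C (purine→pyrimidine, transversion)

0 transitions, 6 transversions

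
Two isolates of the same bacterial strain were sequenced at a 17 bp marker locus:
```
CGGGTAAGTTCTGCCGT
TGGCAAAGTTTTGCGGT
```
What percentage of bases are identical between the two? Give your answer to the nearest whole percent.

Mismatches at positions 1, 4, 5, 11, 15 (1-based): 5 of 17.
Identical positions: 12/17 = 70.59% → 71%.

71%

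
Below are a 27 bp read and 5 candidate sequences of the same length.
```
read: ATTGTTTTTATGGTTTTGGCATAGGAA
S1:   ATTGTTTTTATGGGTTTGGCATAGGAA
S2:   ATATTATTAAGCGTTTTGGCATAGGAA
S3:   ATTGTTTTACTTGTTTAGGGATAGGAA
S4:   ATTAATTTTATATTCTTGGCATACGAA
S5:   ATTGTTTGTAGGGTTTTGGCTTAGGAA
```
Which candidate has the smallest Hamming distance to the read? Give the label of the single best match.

S1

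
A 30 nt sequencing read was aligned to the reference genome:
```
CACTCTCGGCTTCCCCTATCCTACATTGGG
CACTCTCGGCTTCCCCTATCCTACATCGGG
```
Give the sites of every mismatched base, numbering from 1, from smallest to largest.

Differences at site 27 (T→C).

27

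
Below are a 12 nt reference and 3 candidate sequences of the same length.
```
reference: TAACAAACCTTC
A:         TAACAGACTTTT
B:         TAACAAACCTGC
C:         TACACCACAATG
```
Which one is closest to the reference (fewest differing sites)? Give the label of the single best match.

B

A differs at 3 sites; B differs at 1 site; C differs at 7 sites. The closest is B.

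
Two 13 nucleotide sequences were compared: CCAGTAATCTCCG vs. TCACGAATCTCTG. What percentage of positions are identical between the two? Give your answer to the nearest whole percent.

4 positions differ (1, 4, 5, 12), so 9 of 13 match: 9/13 = 69.23%.

69%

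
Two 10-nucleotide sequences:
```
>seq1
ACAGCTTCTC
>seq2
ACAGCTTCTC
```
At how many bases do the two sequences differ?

0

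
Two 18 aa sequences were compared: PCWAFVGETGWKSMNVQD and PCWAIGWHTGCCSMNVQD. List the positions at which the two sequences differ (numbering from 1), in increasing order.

5, 6, 7, 8, 11, 12

Differences at position 5 (F→I), position 6 (V→G), position 7 (G→W), position 8 (E→H), position 11 (W→C), position 12 (K→C).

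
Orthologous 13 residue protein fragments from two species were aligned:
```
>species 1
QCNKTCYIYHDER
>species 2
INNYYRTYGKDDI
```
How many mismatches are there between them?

11

Comparing position by position, 11 positions differ: 1 (Q/I), 2 (C/N), 4 (K/Y), 5 (T/Y), 6 (C/R), 7 (Y/T), 8 (I/Y), 9 (Y/G), 10 (H/K), 12 (E/D), 13 (R/I).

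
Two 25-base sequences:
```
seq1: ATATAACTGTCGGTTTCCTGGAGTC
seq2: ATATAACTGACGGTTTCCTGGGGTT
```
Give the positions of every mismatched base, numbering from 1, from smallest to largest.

Differences at position 10 (T→A), position 22 (A→G), position 25 (C→T).

10, 22, 25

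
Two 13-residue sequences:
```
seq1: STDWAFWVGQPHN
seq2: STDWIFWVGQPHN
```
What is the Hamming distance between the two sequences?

1

The sequences differ at positions 5 (1-based) — 1 in total.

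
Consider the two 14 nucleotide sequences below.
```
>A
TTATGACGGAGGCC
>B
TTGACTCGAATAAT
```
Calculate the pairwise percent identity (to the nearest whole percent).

36%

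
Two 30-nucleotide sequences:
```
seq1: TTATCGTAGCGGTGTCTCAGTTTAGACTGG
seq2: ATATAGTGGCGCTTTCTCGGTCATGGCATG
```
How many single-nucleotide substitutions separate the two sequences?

12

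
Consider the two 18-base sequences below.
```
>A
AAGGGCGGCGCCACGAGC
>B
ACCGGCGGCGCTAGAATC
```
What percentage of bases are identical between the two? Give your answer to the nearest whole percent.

67%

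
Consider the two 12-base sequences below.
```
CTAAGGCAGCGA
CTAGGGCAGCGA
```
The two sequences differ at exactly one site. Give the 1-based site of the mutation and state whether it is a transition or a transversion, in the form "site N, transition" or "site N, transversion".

site 4, transition

Site 4 changes A→G. A is a purine and G is a purine, so this is a transition.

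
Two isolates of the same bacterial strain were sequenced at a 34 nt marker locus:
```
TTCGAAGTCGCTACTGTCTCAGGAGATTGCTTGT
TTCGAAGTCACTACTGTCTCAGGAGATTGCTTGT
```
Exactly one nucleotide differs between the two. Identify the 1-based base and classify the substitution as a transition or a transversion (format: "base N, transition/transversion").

base 10, transition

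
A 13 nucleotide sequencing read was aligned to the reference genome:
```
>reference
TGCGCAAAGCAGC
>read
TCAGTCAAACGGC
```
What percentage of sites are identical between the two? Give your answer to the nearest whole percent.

54%

Mismatches at positions 2, 3, 5, 6, 9, 11 (1-based): 6 of 13.
Identical positions: 7/13 = 53.85% → 54%.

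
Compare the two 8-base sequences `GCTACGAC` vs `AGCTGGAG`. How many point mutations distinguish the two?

6

The sequences differ at sites 1, 2, 3, 4, 5, 8 (1-based) — 6 in total.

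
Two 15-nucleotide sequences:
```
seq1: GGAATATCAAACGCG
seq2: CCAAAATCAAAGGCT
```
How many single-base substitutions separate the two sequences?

Comparing position by position, 5 sites differ: 1 (G/C), 2 (G/C), 5 (T/A), 12 (C/G), 15 (G/T).

5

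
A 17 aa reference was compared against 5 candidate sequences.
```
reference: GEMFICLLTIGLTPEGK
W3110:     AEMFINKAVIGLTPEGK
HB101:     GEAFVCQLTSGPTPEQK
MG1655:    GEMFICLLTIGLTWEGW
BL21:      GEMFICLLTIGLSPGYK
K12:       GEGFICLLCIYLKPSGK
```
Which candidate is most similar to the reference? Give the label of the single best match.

MG1655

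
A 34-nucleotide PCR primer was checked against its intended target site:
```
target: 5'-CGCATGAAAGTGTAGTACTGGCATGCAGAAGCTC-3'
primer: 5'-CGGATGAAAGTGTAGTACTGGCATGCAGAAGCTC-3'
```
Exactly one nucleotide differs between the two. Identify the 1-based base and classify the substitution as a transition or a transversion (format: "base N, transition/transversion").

base 3, transversion

The sequences differ only at base 3: C→G (pyrimidine→purine), a transversion.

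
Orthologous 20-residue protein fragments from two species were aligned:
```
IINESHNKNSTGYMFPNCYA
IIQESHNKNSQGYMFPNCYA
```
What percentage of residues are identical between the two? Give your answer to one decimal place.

90.0%

2 positions differ (3, 11), so 18 of 20 match: 18/20 = 90%.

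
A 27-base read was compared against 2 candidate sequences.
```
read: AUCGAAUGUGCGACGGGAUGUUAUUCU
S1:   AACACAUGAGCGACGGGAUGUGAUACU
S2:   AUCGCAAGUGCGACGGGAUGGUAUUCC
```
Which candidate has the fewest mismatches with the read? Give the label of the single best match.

S2

Hamming distances to read — S1: 6; S2: 4.
Smallest is S2 with 4 mismatches.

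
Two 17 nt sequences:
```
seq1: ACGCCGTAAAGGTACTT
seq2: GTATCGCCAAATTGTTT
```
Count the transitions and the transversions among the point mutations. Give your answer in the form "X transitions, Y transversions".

8 transitions, 2 transversions

Mismatches (1-based):
base 1: A→G (purine→purine, transition)
base 2: C→T (pyrimidine→pyrimidine, transition)
base 3: G→A (purine→purine, transition)
base 4: C→T (pyrimidine→pyrimidine, transition)
base 7: T→C (pyrimidine→pyrimidine, transition)
base 8: A→C (purine→pyrimidine, transversion)
base 11: G→A (purine→purine, transition)
base 12: G→T (purine→pyrimidine, transversion)
base 14: A→G (purine→purine, transition)
base 15: C→T (pyrimidine→pyrimidine, transition)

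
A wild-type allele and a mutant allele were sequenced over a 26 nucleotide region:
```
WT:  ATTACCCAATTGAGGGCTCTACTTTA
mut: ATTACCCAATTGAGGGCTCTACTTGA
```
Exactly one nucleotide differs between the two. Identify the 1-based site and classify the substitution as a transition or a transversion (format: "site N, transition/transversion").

The sequences differ only at site 25: T→G (pyrimidine→purine), a transversion.

site 25, transversion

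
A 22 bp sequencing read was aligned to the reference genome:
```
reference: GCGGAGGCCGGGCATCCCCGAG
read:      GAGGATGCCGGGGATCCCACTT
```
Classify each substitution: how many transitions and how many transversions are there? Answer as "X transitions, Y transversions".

Mismatches (1-based):
position 2: C→A (pyrimidine→purine, transversion)
position 6: G→T (purine→pyrimidine, transversion)
position 13: C→G (pyrimidine→purine, transversion)
position 19: C→A (pyrimidine→purine, transversion)
position 20: G→C (purine→pyrimidine, transversion)
position 21: A→T (purine→pyrimidine, transversion)
position 22: G→T (purine→pyrimidine, transversion)

0 transitions, 7 transversions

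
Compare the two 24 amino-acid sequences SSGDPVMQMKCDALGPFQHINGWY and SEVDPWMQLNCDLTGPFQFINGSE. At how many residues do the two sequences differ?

10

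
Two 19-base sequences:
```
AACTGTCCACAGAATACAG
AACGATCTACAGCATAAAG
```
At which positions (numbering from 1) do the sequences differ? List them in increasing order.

4, 5, 8, 13, 17

Scanning 1-based: 4: T/G; 5: G/A; 8: C/T; 13: A/C; 17: C/A.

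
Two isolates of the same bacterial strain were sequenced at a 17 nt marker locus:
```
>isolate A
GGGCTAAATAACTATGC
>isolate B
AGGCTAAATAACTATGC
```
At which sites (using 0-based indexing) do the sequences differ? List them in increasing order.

0

Differences at site 0 (G→A).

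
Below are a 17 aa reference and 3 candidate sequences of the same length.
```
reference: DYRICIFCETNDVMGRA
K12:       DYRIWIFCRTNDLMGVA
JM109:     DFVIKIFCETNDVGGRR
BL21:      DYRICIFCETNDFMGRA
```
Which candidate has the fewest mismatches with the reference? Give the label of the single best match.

Hamming distances to reference — K12: 4; JM109: 5; BL21: 1.
Smallest is BL21 with 1 mismatch.

BL21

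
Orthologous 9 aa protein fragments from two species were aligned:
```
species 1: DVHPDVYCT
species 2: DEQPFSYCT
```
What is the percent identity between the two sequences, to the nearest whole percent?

4 positions differ (2, 3, 5, 6), so 5 of 9 match: 5/9 = 55.56%.

56%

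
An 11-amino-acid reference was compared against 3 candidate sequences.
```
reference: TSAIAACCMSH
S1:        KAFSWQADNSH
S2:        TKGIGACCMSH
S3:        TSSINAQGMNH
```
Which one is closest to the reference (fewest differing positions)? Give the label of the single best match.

S2

Hamming distances to reference — S1: 9; S2: 3; S3: 5.
Smallest is S2 with 3 mismatches.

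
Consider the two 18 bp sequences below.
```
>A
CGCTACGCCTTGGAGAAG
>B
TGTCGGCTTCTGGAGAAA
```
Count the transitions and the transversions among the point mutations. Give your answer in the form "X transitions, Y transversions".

8 transitions, 2 transversions

Mismatches (1-based):
site 1: C→T (pyrimidine→pyrimidine, transition)
site 3: C→T (pyrimidine→pyrimidine, transition)
site 4: T→C (pyrimidine→pyrimidine, transition)
site 5: A→G (purine→purine, transition)
site 6: C→G (pyrimidine→purine, transversion)
site 7: G→C (purine→pyrimidine, transversion)
site 8: C→T (pyrimidine→pyrimidine, transition)
site 9: C→T (pyrimidine→pyrimidine, transition)
site 10: T→C (pyrimidine→pyrimidine, transition)
site 18: G→A (purine→purine, transition)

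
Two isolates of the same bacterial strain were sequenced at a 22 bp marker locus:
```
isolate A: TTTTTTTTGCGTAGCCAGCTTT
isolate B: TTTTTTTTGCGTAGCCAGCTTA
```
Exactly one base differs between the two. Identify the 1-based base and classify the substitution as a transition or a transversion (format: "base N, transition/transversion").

Base 22 changes T→A. T is a pyrimidine and A is a purine, so this is a transversion.

base 22, transversion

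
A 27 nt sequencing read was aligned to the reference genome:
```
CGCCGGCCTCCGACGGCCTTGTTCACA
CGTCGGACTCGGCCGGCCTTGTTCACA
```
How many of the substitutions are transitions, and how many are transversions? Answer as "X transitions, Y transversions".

1 transition, 3 transversions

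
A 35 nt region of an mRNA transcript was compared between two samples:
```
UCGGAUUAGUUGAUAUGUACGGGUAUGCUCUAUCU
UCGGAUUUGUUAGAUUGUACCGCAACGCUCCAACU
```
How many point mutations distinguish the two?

11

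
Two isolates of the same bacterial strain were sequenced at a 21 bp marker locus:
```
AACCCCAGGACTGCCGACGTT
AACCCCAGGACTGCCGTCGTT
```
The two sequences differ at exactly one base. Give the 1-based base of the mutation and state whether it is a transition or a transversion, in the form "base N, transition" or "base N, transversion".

base 17, transversion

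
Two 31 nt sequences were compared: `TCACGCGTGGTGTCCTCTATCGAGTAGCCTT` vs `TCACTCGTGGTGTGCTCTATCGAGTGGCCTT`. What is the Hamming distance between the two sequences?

3

The sequences differ at bases 5, 14, 26 (1-based) — 3 in total.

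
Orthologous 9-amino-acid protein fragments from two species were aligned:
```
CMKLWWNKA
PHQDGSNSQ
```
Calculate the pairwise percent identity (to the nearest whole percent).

11%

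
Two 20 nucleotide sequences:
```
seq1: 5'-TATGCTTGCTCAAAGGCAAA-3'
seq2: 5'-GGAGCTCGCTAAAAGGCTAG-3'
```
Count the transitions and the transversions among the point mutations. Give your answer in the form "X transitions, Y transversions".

3 transitions, 4 transversions

Transitions (purine↔purine or pyrimidine↔pyrimidine): 2 A→G, 7 T→C, 20 A→G.
Transversions (purine↔pyrimidine): 1 T→G, 3 T→A, 11 C→A, 18 A→T.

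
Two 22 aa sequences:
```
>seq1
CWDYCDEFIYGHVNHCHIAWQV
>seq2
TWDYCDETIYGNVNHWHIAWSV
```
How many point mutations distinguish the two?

5

Comparing position by position, 5 residues differ: 1 (C/T), 8 (F/T), 12 (H/N), 16 (C/W), 21 (Q/S).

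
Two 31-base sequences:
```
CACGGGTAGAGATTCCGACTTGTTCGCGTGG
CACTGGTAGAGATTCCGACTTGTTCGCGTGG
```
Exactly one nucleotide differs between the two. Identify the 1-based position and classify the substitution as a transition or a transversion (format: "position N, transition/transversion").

The sequences differ only at position 4: G→T (purine→pyrimidine), a transversion.

position 4, transversion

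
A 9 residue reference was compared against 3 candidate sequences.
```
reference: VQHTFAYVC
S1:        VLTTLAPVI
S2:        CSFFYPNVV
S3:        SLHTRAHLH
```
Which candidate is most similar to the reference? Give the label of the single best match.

S1 differs at 5 positions; S2 differs at 8 positions; S3 differs at 6 positions. The closest is S1.

S1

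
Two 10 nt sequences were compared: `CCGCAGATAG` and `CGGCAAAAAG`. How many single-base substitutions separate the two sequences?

3

Mismatches (1-based): base 2: C→G; base 6: G→A; base 8: T→A.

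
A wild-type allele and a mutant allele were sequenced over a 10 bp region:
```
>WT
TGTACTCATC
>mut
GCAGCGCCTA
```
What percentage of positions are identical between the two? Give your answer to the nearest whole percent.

30%

Mismatches at positions 1, 2, 3, 4, 6, 8, 10 (1-based): 7 of 10.
Identical positions: 3/10 = 30% → 30%.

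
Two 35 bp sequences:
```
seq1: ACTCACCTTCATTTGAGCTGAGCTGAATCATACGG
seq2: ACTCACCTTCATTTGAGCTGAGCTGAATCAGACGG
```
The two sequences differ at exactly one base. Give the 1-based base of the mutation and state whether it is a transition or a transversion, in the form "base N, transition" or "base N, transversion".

base 31, transversion

Base 31 changes T→G. T is a pyrimidine and G is a purine, so this is a transversion.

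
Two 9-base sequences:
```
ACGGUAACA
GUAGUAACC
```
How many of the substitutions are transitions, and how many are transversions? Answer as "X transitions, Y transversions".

3 transitions, 1 transversion

Transitions (purine↔purine or pyrimidine↔pyrimidine): 1 A→G, 2 C→U, 3 G→A.
Transversions (purine↔pyrimidine): 9 A→C.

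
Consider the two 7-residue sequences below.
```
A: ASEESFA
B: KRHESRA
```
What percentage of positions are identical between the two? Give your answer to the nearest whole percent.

43%

Mismatches at positions 1, 2, 3, 6 (1-based): 4 of 7.
Identical positions: 3/7 = 42.86% → 43%.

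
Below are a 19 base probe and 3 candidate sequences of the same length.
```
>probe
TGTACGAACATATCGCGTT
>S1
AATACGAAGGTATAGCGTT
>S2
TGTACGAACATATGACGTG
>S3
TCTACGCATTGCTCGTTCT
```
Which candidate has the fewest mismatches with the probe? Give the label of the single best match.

S2

Hamming distances to probe — S1: 5; S2: 3; S3: 9.
Smallest is S2 with 3 mismatches.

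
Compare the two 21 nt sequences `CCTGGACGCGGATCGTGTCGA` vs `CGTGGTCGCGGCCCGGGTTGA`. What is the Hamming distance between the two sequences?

6

Mismatches (1-based): base 2: C→G; base 6: A→T; base 12: A→C; base 13: T→C; base 16: T→G; base 19: C→T.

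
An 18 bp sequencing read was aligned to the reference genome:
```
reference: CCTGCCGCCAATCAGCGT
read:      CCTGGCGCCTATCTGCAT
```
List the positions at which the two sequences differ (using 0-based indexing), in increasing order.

Differences at position 4 (C→G), position 9 (A→T), position 13 (A→T), position 16 (G→A).

4, 9, 13, 16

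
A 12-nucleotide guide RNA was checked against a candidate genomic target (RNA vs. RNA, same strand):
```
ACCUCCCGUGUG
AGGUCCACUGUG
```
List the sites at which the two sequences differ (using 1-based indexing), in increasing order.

Scanning 1-based: 2: C/G; 3: C/G; 7: C/A; 8: G/C.

2, 3, 7, 8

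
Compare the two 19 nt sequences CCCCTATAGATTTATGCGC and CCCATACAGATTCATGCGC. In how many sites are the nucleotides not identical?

Mismatches (1-based): site 4: C→A; site 7: T→C; site 13: T→C.

3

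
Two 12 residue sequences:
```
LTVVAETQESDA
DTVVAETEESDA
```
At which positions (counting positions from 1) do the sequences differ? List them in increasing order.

Scanning 1-based: 1: L/D; 8: Q/E.

1, 8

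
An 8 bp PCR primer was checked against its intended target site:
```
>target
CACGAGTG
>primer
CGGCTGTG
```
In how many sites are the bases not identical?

Comparing position by position, 4 sites differ: 2 (A/G), 3 (C/G), 4 (G/C), 5 (A/T).

4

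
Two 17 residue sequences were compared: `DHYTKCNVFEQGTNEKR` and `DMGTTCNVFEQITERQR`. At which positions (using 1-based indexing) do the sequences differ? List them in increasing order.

2, 3, 5, 12, 14, 15, 16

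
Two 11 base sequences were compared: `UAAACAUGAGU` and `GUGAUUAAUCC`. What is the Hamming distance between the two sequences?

10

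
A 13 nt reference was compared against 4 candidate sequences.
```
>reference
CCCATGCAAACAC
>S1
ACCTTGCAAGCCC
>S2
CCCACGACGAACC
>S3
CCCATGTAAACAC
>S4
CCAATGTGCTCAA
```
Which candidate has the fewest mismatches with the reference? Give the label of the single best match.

S1 differs at 4 positions; S2 differs at 6 positions; S3 differs at 1 position; S4 differs at 6 positions. The closest is S3.

S3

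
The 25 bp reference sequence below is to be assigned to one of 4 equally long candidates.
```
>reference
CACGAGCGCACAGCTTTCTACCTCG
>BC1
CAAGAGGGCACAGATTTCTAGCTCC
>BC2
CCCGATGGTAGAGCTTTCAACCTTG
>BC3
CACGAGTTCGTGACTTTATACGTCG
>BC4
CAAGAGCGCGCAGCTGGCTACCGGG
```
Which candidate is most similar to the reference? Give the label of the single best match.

Hamming distances to reference — BC1: 5; BC2: 7; BC3: 8; BC4: 6.
Smallest is BC1 with 5 mismatches.

BC1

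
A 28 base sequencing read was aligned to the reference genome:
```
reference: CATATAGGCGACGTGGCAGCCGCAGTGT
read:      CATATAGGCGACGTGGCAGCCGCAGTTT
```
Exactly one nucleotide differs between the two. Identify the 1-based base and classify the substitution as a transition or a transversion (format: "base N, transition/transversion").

Base 27 changes G→T. G is a purine and T is a pyrimidine, so this is a transversion.

base 27, transversion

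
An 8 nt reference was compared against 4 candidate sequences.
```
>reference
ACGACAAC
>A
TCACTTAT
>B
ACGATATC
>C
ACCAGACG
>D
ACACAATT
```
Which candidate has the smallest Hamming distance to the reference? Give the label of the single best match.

B

A differs at 6 bases; B differs at 2 bases; C differs at 4 bases; D differs at 5 bases. The closest is B.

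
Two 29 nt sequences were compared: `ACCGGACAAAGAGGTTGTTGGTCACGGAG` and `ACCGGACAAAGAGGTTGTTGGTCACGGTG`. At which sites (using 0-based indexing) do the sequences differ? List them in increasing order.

Scanning 0-based: 27: A/T.

27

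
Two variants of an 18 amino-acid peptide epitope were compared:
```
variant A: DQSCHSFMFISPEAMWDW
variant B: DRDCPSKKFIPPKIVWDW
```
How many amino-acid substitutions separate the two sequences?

Comparing position by position, 9 residues differ: 2 (Q/R), 3 (S/D), 5 (H/P), 7 (F/K), 8 (M/K), 11 (S/P), 13 (E/K), 14 (A/I), 15 (M/V).

9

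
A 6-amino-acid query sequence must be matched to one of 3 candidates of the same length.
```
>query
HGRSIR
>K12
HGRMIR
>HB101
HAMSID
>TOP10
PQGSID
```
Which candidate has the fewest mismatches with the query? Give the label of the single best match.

K12

Hamming distances to query — K12: 1; HB101: 3; TOP10: 4.
Smallest is K12 with 1 mismatch.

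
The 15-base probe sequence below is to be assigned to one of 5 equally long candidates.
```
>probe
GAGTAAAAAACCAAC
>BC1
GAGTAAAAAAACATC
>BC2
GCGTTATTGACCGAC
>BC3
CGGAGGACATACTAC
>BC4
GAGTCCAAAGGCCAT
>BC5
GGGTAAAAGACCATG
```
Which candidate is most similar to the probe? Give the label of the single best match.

BC1

Hamming distances to probe — BC1: 2; BC2: 6; BC3: 9; BC4: 6; BC5: 4.
Smallest is BC1 with 2 mismatches.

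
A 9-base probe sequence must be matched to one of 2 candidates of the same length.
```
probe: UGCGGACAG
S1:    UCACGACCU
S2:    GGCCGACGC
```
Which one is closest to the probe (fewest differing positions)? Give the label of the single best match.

S1 differs at 5 positions; S2 differs at 4 positions. The closest is S2.

S2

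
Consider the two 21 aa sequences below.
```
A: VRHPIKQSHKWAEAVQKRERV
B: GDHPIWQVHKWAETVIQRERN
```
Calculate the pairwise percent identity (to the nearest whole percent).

62%

Mismatches at positions 1, 2, 6, 8, 14, 16, 17, 21 (1-based): 8 of 21.
Identical positions: 13/21 = 61.9% → 62%.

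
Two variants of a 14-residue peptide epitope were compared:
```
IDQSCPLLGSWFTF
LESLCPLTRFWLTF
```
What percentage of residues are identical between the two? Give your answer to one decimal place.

Mismatches at positions 1, 2, 3, 4, 8, 9, 10, 12 (1-based): 8 of 14.
Identical positions: 6/14 = 42.86% → 42.9%.

42.9%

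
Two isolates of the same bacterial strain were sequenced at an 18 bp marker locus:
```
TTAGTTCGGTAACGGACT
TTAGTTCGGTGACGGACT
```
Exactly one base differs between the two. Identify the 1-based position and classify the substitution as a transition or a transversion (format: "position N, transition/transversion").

position 11, transition

Position 11 changes A→G. A is a purine and G is a purine, so this is a transition.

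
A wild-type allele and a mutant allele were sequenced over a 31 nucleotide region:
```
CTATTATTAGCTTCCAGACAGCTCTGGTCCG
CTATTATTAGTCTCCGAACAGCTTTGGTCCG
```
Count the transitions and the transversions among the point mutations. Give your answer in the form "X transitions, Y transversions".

Mismatches (1-based):
base 11: C→T (pyrimidine→pyrimidine, transition)
base 12: T→C (pyrimidine→pyrimidine, transition)
base 16: A→G (purine→purine, transition)
base 17: G→A (purine→purine, transition)
base 24: C→T (pyrimidine→pyrimidine, transition)

5 transitions, 0 transversions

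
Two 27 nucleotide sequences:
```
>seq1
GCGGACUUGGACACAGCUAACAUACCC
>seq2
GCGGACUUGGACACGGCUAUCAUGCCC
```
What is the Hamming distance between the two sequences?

Mismatches (1-based): position 15: A→G; position 20: A→U; position 24: A→G.

3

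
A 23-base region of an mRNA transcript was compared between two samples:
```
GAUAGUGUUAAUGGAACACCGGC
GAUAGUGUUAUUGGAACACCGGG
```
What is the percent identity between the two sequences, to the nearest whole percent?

91%

Mismatches at positions 11, 23 (1-based): 2 of 23.
Identical positions: 21/23 = 91.3% → 91%.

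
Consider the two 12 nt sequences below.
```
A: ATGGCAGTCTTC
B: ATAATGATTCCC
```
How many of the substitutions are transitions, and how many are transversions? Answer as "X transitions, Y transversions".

Mismatches (1-based):
base 3: G→A (purine→purine, transition)
base 4: G→A (purine→purine, transition)
base 5: C→T (pyrimidine→pyrimidine, transition)
base 6: A→G (purine→purine, transition)
base 7: G→A (purine→purine, transition)
base 9: C→T (pyrimidine→pyrimidine, transition)
base 10: T→C (pyrimidine→pyrimidine, transition)
base 11: T→C (pyrimidine→pyrimidine, transition)

8 transitions, 0 transversions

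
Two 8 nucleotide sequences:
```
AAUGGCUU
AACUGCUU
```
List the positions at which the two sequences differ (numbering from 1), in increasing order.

3, 4

Scanning 1-based: 3: U/C; 4: G/U.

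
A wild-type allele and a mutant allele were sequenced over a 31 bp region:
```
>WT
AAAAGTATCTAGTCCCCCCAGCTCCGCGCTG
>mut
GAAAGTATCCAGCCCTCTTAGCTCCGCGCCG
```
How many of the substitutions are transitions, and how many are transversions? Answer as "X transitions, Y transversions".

7 transitions, 0 transversions

Mismatches (1-based):
base 1: A→G (purine→purine, transition)
base 10: T→C (pyrimidine→pyrimidine, transition)
base 13: T→C (pyrimidine→pyrimidine, transition)
base 16: C→T (pyrimidine→pyrimidine, transition)
base 18: C→T (pyrimidine→pyrimidine, transition)
base 19: C→T (pyrimidine→pyrimidine, transition)
base 30: T→C (pyrimidine→pyrimidine, transition)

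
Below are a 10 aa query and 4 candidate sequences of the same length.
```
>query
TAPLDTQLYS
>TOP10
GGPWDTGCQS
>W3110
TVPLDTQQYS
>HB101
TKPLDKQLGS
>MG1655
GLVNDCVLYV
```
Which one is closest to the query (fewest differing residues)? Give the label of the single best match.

Hamming distances to query — TOP10: 6; W3110: 2; HB101: 3; MG1655: 7.
Smallest is W3110 with 2 mismatches.

W3110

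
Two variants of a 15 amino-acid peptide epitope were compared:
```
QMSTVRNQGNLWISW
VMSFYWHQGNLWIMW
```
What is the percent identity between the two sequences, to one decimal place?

Mismatches at positions 1, 4, 5, 6, 7, 14 (1-based): 6 of 15.
Identical positions: 9/15 = 60% → 60.0%.

60.0%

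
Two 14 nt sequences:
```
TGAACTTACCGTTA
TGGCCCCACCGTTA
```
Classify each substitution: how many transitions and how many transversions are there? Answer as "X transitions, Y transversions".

Mismatches (1-based):
base 3: A→G (purine→purine, transition)
base 4: A→C (purine→pyrimidine, transversion)
base 6: T→C (pyrimidine→pyrimidine, transition)
base 7: T→C (pyrimidine→pyrimidine, transition)

3 transitions, 1 transversion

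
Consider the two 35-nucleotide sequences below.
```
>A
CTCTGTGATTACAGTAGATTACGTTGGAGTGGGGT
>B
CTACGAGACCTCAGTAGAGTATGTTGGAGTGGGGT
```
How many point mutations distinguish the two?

8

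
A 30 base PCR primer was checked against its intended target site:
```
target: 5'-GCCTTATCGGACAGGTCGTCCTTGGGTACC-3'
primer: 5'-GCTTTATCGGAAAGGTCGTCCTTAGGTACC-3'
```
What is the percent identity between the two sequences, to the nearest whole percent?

Mismatches at positions 3, 12, 24 (1-based): 3 of 30.
Identical positions: 27/30 = 90% → 90%.

90%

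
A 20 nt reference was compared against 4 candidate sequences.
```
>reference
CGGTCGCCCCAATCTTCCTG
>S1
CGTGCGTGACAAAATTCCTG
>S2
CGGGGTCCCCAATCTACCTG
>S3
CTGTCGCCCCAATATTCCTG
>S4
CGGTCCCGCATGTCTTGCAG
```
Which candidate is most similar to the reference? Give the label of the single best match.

S3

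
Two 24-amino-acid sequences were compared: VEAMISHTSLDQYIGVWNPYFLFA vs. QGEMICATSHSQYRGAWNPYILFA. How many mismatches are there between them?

10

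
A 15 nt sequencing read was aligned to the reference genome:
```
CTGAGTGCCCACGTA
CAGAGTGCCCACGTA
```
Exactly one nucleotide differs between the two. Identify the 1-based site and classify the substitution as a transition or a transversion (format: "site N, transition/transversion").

site 2, transversion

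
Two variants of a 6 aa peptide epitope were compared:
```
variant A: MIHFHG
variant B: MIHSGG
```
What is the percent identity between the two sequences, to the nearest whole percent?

67%

2 positions differ (4, 5), so 4 of 6 match: 4/6 = 66.67%.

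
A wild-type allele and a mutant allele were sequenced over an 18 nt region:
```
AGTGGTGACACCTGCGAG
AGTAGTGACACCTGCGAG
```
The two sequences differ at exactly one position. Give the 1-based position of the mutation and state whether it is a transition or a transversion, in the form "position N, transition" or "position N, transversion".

position 4, transition

Position 4 changes G→A. G is a purine and A is a purine, so this is a transition.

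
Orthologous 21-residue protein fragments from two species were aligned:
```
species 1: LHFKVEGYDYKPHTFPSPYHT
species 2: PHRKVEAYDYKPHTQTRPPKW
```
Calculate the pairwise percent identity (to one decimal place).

57.1%

9 positions differ (1, 3, 7, 15, 16, 17, 19, 20, 21), so 12 of 21 match: 12/21 = 57.14%.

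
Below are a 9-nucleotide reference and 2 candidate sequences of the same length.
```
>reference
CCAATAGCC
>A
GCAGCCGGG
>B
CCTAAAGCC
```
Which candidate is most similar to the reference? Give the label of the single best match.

A differs at 6 bases; B differs at 2 bases. The closest is B.

B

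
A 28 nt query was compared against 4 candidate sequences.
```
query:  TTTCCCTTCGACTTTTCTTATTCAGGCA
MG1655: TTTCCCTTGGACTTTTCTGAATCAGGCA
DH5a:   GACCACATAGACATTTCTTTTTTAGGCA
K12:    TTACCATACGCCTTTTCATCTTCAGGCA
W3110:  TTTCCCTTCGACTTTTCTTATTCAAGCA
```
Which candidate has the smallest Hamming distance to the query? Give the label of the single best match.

MG1655 differs at 3 sites; DH5a differs at 9 sites; K12 differs at 6 sites; W3110 differs at 1 site. The closest is W3110.

W3110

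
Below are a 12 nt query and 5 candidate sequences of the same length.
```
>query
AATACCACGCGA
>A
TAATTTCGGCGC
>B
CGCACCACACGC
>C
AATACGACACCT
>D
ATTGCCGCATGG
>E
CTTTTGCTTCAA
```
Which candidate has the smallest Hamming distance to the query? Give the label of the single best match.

Hamming distances to query — A: 8; B: 5; C: 4; D: 6; E: 9.
Smallest is C with 4 mismatches.

C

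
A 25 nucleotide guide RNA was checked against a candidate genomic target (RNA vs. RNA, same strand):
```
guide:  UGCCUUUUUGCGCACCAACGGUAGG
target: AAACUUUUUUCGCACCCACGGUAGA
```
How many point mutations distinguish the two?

Mismatches (1-based): base 1: U→A; base 2: G→A; base 3: C→A; base 10: G→U; base 17: A→C; base 25: G→A.

6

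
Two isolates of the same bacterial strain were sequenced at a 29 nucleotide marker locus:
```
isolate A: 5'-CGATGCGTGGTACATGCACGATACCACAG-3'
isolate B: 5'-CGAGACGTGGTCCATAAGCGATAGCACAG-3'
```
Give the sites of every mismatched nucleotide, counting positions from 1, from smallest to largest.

4, 5, 12, 16, 17, 18, 24

Differences at site 4 (T→G), site 5 (G→A), site 12 (A→C), site 16 (G→A), site 17 (C→A), site 18 (A→G), site 24 (C→G).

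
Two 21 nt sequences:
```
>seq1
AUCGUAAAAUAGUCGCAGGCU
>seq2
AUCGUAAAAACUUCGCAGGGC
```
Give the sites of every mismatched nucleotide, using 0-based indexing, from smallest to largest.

Scanning 0-based: 9: U/A; 10: A/C; 11: G/U; 19: C/G; 20: U/C.

9, 10, 11, 19, 20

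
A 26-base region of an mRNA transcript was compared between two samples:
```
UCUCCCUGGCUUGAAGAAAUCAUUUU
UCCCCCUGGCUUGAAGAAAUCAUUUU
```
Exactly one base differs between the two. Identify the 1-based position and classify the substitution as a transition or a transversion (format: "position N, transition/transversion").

position 3, transition

The sequences differ only at position 3: U→C (pyrimidine→pyrimidine), a transition.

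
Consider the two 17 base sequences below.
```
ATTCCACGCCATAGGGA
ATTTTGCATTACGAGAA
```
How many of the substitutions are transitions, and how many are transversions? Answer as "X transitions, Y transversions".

10 transitions, 0 transversions

Transitions (purine↔purine or pyrimidine↔pyrimidine): 4 C→T, 5 C→T, 6 A→G, 8 G→A, 9 C→T, 10 C→T, 12 T→C, 13 A→G, 14 G→A, 16 G→A.
Transversions (purine↔pyrimidine): none.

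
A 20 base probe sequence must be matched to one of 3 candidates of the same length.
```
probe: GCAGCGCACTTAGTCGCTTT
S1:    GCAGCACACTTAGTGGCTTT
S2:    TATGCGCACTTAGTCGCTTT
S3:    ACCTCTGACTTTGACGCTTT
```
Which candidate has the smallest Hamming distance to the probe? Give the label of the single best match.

S1 differs at 2 bases; S2 differs at 3 bases; S3 differs at 7 bases. The closest is S1.

S1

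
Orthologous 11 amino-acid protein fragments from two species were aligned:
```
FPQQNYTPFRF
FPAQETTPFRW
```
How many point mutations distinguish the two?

The sequences differ at positions 3, 5, 6, 11 (1-based) — 4 in total.

4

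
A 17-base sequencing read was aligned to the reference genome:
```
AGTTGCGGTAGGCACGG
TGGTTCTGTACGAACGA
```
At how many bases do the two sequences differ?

7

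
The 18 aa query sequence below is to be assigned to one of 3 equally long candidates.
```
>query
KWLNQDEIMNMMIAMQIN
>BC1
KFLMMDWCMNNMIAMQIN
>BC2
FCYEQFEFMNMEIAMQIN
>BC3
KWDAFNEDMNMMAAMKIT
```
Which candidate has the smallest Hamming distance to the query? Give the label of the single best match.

Hamming distances to query — BC1: 6; BC2: 7; BC3: 8.
Smallest is BC1 with 6 mismatches.

BC1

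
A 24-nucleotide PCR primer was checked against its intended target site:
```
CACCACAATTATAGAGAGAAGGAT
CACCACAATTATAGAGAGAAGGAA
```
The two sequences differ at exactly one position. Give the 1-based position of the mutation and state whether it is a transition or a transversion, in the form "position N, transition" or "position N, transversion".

position 24, transversion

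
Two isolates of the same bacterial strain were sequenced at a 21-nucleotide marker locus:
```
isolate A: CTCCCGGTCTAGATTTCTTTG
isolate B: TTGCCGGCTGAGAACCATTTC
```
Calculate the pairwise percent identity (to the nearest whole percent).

52%

Mismatches at positions 1, 3, 8, 9, 10, 14, 15, 16, 17, 21 (1-based): 10 of 21.
Identical positions: 11/21 = 52.38% → 52%.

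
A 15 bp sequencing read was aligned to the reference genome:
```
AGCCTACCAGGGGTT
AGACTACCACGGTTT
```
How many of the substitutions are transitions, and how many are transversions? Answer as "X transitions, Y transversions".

0 transitions, 3 transversions

Mismatches (1-based):
position 3: C→A (pyrimidine→purine, transversion)
position 10: G→C (purine→pyrimidine, transversion)
position 13: G→T (purine→pyrimidine, transversion)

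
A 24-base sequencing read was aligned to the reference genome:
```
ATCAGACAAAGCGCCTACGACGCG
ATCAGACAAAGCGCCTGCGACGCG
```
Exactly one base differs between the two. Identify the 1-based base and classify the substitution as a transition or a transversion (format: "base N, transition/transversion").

base 17, transition

Base 17 changes A→G. A is a purine and G is a purine, so this is a transition.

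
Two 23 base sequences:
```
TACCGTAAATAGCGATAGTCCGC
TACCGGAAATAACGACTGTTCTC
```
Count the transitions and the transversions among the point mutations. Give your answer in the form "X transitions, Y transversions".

Mismatches (1-based):
site 6: T→G (pyrimidine→purine, transversion)
site 12: G→A (purine→purine, transition)
site 16: T→C (pyrimidine→pyrimidine, transition)
site 17: A→T (purine→pyrimidine, transversion)
site 20: C→T (pyrimidine→pyrimidine, transition)
site 22: G→T (purine→pyrimidine, transversion)

3 transitions, 3 transversions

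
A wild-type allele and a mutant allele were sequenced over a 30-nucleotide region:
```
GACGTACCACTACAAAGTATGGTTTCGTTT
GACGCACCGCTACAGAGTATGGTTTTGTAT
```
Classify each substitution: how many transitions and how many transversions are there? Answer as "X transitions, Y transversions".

Transitions (purine↔purine or pyrimidine↔pyrimidine): 5 T→C, 9 A→G, 15 A→G, 26 C→T.
Transversions (purine↔pyrimidine): 29 T→A.

4 transitions, 1 transversion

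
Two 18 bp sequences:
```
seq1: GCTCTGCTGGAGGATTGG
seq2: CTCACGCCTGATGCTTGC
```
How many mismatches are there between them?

10

Comparing position by position, 10 sites differ: 1 (G/C), 2 (C/T), 3 (T/C), 4 (C/A), 5 (T/C), 8 (T/C), 9 (G/T), 12 (G/T), 14 (A/C), 18 (G/C).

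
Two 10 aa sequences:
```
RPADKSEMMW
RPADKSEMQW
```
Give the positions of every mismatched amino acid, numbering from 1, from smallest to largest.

9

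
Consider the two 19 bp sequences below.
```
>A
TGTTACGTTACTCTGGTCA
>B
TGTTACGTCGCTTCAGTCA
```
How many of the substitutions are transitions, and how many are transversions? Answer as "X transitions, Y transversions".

Transitions (purine↔purine or pyrimidine↔pyrimidine): 9 T→C, 10 A→G, 13 C→T, 14 T→C, 15 G→A.
Transversions (purine↔pyrimidine): none.

5 transitions, 0 transversions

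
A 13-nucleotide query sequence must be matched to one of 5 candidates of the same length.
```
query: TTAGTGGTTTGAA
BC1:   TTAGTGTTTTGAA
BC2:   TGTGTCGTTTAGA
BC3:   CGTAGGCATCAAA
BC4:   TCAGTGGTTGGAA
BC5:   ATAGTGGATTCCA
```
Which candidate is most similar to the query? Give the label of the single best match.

BC1

BC1 differs at 1 site; BC2 differs at 5 sites; BC3 differs at 9 sites; BC4 differs at 2 sites; BC5 differs at 4 sites. The closest is BC1.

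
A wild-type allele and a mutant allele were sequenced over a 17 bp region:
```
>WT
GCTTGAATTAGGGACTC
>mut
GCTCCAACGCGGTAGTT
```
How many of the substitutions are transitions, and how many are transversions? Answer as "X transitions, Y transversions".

Mismatches (1-based):
position 4: T→C (pyrimidine→pyrimidine, transition)
position 5: G→C (purine→pyrimidine, transversion)
position 8: T→C (pyrimidine→pyrimidine, transition)
position 9: T→G (pyrimidine→purine, transversion)
position 10: A→C (purine→pyrimidine, transversion)
position 13: G→T (purine→pyrimidine, transversion)
position 15: C→G (pyrimidine→purine, transversion)
position 17: C→T (pyrimidine→pyrimidine, transition)

3 transitions, 5 transversions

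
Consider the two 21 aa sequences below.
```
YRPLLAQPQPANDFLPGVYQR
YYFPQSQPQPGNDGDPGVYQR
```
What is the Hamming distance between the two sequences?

Comparing position by position, 8 positions differ: 2 (R/Y), 3 (P/F), 4 (L/P), 5 (L/Q), 6 (A/S), 11 (A/G), 14 (F/G), 15 (L/D).

8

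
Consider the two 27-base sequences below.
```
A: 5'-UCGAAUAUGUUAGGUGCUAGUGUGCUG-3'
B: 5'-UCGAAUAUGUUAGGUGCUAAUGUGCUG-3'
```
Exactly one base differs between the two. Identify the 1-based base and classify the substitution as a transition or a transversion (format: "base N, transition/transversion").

base 20, transition

Base 20 changes G→A. G is a purine and A is a purine, so this is a transition.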